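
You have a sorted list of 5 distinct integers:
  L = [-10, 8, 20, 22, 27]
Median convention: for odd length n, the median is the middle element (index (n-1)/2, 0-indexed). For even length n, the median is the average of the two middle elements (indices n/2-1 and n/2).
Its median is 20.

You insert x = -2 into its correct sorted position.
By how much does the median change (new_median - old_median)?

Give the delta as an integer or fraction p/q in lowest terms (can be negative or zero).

Answer: -6

Derivation:
Old median = 20
After inserting x = -2: new sorted = [-10, -2, 8, 20, 22, 27]
New median = 14
Delta = 14 - 20 = -6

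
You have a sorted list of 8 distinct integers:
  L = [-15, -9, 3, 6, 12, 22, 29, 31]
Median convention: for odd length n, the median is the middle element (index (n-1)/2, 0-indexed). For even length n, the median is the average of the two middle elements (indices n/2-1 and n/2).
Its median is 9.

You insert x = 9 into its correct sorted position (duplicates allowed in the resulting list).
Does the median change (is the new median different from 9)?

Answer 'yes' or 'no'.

Old median = 9
Insert x = 9
New median = 9
Changed? no

Answer: no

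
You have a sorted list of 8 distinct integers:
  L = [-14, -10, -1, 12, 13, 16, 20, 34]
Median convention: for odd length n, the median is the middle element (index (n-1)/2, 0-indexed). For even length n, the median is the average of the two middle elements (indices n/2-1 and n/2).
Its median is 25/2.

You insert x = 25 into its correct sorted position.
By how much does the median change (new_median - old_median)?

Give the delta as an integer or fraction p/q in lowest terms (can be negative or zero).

Old median = 25/2
After inserting x = 25: new sorted = [-14, -10, -1, 12, 13, 16, 20, 25, 34]
New median = 13
Delta = 13 - 25/2 = 1/2

Answer: 1/2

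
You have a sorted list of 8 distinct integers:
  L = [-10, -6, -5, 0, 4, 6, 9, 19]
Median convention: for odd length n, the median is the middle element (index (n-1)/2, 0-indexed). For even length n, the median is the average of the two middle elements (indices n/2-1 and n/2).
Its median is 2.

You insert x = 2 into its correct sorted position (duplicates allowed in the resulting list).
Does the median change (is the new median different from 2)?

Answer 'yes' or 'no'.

Old median = 2
Insert x = 2
New median = 2
Changed? no

Answer: no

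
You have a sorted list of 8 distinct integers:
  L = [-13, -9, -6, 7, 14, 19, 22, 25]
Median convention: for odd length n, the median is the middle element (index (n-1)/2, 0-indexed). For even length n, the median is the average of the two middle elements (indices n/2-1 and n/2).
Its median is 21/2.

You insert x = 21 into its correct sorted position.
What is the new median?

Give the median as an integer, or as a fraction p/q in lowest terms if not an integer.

Answer: 14

Derivation:
Old list (sorted, length 8): [-13, -9, -6, 7, 14, 19, 22, 25]
Old median = 21/2
Insert x = 21
Old length even (8). Middle pair: indices 3,4 = 7,14.
New length odd (9). New median = single middle element.
x = 21: 6 elements are < x, 2 elements are > x.
New sorted list: [-13, -9, -6, 7, 14, 19, 21, 22, 25]
New median = 14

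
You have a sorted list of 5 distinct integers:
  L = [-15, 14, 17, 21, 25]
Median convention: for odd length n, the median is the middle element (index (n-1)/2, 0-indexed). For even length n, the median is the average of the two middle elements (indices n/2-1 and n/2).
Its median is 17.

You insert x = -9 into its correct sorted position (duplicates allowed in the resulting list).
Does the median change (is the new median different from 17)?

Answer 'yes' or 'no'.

Old median = 17
Insert x = -9
New median = 31/2
Changed? yes

Answer: yes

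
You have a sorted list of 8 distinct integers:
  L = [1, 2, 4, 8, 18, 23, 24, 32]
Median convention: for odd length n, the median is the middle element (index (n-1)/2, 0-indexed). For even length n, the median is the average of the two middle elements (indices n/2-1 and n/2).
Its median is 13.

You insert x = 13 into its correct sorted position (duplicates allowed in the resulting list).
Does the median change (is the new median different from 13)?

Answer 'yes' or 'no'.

Old median = 13
Insert x = 13
New median = 13
Changed? no

Answer: no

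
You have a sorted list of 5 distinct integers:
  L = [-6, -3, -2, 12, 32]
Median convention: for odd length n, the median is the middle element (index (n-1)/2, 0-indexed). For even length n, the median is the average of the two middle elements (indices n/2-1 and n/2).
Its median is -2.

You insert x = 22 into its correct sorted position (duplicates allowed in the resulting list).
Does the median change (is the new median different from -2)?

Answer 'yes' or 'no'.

Old median = -2
Insert x = 22
New median = 5
Changed? yes

Answer: yes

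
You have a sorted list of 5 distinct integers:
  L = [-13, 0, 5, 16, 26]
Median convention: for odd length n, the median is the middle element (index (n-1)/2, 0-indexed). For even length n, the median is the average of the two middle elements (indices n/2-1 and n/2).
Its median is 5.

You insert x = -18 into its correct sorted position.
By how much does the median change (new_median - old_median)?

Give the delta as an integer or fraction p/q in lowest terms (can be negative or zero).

Old median = 5
After inserting x = -18: new sorted = [-18, -13, 0, 5, 16, 26]
New median = 5/2
Delta = 5/2 - 5 = -5/2

Answer: -5/2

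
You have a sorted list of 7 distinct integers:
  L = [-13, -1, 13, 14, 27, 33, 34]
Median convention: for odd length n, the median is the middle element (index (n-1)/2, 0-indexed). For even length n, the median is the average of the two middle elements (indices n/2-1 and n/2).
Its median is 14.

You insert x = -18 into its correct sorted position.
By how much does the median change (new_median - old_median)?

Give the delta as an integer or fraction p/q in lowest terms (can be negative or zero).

Answer: -1/2

Derivation:
Old median = 14
After inserting x = -18: new sorted = [-18, -13, -1, 13, 14, 27, 33, 34]
New median = 27/2
Delta = 27/2 - 14 = -1/2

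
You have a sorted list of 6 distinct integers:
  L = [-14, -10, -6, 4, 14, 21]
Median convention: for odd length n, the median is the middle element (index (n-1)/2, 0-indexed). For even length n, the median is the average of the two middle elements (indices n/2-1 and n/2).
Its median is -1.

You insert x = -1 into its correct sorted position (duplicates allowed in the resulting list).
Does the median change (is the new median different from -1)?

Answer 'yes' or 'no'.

Answer: no

Derivation:
Old median = -1
Insert x = -1
New median = -1
Changed? no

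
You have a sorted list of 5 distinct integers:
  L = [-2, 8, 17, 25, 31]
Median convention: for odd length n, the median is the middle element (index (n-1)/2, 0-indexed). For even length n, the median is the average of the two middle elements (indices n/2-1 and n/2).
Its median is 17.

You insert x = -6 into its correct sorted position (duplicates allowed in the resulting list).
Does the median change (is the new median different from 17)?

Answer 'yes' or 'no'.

Old median = 17
Insert x = -6
New median = 25/2
Changed? yes

Answer: yes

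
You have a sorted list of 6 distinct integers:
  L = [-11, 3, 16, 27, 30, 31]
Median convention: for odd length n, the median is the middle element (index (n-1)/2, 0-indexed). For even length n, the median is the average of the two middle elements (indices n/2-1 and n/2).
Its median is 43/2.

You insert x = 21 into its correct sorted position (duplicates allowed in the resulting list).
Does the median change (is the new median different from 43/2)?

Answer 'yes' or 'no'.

Old median = 43/2
Insert x = 21
New median = 21
Changed? yes

Answer: yes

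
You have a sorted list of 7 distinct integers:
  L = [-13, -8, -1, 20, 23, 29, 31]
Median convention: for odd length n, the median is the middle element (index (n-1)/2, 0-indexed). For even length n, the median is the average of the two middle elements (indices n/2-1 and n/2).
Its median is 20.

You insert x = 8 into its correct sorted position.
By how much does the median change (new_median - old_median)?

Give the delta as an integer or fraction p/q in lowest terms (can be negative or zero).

Old median = 20
After inserting x = 8: new sorted = [-13, -8, -1, 8, 20, 23, 29, 31]
New median = 14
Delta = 14 - 20 = -6

Answer: -6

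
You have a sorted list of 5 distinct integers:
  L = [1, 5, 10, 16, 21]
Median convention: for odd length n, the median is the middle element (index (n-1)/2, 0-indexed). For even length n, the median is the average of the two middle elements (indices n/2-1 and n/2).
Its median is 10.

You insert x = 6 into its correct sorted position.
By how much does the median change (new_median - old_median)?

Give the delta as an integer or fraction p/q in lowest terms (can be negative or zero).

Answer: -2

Derivation:
Old median = 10
After inserting x = 6: new sorted = [1, 5, 6, 10, 16, 21]
New median = 8
Delta = 8 - 10 = -2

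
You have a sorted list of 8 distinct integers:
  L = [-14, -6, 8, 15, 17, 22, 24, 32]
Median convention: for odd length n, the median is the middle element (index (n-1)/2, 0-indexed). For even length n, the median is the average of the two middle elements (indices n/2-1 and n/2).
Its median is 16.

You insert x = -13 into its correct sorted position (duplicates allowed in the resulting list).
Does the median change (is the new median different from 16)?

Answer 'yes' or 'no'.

Answer: yes

Derivation:
Old median = 16
Insert x = -13
New median = 15
Changed? yes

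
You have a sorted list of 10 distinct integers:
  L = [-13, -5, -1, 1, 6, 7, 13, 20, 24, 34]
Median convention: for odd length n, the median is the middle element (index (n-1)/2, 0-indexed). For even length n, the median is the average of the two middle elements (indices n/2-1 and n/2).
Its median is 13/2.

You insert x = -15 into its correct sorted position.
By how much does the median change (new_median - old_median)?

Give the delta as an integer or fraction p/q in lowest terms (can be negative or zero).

Answer: -1/2

Derivation:
Old median = 13/2
After inserting x = -15: new sorted = [-15, -13, -5, -1, 1, 6, 7, 13, 20, 24, 34]
New median = 6
Delta = 6 - 13/2 = -1/2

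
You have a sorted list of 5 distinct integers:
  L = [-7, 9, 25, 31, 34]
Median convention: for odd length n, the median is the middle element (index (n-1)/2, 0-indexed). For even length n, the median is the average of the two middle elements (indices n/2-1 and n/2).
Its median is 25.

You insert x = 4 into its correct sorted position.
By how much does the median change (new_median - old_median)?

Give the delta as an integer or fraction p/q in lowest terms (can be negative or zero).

Old median = 25
After inserting x = 4: new sorted = [-7, 4, 9, 25, 31, 34]
New median = 17
Delta = 17 - 25 = -8

Answer: -8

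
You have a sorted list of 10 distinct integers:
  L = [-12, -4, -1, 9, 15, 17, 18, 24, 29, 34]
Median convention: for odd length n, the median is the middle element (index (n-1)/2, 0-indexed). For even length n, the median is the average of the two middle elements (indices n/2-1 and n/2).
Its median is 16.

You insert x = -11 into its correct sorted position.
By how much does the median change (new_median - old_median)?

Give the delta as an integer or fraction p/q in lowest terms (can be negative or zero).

Answer: -1

Derivation:
Old median = 16
After inserting x = -11: new sorted = [-12, -11, -4, -1, 9, 15, 17, 18, 24, 29, 34]
New median = 15
Delta = 15 - 16 = -1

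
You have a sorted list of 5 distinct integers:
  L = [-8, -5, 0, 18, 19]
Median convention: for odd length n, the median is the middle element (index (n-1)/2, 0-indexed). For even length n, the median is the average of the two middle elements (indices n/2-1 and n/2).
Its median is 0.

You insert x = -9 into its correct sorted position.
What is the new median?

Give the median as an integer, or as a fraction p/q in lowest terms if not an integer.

Answer: -5/2

Derivation:
Old list (sorted, length 5): [-8, -5, 0, 18, 19]
Old median = 0
Insert x = -9
Old length odd (5). Middle was index 2 = 0.
New length even (6). New median = avg of two middle elements.
x = -9: 0 elements are < x, 5 elements are > x.
New sorted list: [-9, -8, -5, 0, 18, 19]
New median = -5/2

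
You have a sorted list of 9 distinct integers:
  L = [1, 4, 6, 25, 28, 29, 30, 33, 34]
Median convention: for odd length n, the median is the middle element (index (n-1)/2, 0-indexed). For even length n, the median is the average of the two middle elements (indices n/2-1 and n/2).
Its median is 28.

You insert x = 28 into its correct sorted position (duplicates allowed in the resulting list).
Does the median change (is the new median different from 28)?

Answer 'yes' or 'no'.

Answer: no

Derivation:
Old median = 28
Insert x = 28
New median = 28
Changed? no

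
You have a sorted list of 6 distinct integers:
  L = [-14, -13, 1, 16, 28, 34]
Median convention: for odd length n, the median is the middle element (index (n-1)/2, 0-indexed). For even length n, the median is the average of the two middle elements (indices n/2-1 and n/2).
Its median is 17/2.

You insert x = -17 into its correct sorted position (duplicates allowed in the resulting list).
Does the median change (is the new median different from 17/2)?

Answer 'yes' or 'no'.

Answer: yes

Derivation:
Old median = 17/2
Insert x = -17
New median = 1
Changed? yes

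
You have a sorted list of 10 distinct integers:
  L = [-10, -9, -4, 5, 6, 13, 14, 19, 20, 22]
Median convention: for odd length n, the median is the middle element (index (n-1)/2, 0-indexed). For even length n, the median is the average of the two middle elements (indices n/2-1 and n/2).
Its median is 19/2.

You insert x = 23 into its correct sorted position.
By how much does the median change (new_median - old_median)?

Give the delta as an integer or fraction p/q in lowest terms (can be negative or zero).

Old median = 19/2
After inserting x = 23: new sorted = [-10, -9, -4, 5, 6, 13, 14, 19, 20, 22, 23]
New median = 13
Delta = 13 - 19/2 = 7/2

Answer: 7/2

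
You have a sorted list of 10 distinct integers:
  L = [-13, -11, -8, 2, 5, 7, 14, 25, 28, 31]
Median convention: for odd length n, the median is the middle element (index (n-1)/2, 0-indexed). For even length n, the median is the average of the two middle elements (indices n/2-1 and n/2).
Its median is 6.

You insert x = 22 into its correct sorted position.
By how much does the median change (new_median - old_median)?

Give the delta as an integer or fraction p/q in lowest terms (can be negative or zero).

Answer: 1

Derivation:
Old median = 6
After inserting x = 22: new sorted = [-13, -11, -8, 2, 5, 7, 14, 22, 25, 28, 31]
New median = 7
Delta = 7 - 6 = 1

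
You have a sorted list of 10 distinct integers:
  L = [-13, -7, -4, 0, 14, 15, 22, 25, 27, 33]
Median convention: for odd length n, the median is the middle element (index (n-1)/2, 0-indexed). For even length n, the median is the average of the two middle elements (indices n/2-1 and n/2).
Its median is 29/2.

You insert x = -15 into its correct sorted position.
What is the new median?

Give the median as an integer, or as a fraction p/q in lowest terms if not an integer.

Answer: 14

Derivation:
Old list (sorted, length 10): [-13, -7, -4, 0, 14, 15, 22, 25, 27, 33]
Old median = 29/2
Insert x = -15
Old length even (10). Middle pair: indices 4,5 = 14,15.
New length odd (11). New median = single middle element.
x = -15: 0 elements are < x, 10 elements are > x.
New sorted list: [-15, -13, -7, -4, 0, 14, 15, 22, 25, 27, 33]
New median = 14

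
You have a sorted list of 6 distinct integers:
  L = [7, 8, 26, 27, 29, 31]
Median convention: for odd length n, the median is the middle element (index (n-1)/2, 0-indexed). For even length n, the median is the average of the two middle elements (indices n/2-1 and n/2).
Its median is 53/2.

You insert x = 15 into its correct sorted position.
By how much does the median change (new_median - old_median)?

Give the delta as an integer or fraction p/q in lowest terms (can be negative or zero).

Answer: -1/2

Derivation:
Old median = 53/2
After inserting x = 15: new sorted = [7, 8, 15, 26, 27, 29, 31]
New median = 26
Delta = 26 - 53/2 = -1/2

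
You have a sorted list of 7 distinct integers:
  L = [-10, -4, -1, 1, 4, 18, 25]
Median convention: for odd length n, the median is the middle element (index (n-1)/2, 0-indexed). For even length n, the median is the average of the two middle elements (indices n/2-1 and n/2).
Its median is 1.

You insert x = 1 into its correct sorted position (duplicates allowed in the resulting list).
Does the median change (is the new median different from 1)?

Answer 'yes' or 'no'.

Old median = 1
Insert x = 1
New median = 1
Changed? no

Answer: no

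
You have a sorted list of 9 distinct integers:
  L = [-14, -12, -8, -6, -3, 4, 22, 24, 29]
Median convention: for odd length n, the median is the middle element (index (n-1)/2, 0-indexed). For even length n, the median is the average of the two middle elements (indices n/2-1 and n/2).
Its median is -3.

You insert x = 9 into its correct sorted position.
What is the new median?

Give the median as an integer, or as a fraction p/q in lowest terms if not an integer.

Old list (sorted, length 9): [-14, -12, -8, -6, -3, 4, 22, 24, 29]
Old median = -3
Insert x = 9
Old length odd (9). Middle was index 4 = -3.
New length even (10). New median = avg of two middle elements.
x = 9: 6 elements are < x, 3 elements are > x.
New sorted list: [-14, -12, -8, -6, -3, 4, 9, 22, 24, 29]
New median = 1/2

Answer: 1/2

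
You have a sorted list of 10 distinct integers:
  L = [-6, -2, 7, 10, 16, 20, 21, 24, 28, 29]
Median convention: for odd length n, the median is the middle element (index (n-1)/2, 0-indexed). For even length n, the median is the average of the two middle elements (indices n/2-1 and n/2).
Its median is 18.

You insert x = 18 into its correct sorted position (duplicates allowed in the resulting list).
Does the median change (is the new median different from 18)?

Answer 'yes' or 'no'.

Answer: no

Derivation:
Old median = 18
Insert x = 18
New median = 18
Changed? no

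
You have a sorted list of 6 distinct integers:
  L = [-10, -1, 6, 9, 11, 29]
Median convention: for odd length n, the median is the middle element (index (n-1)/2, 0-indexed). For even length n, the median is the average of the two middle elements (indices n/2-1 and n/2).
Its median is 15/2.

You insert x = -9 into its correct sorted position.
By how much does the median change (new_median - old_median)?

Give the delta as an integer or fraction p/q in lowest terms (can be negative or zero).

Answer: -3/2

Derivation:
Old median = 15/2
After inserting x = -9: new sorted = [-10, -9, -1, 6, 9, 11, 29]
New median = 6
Delta = 6 - 15/2 = -3/2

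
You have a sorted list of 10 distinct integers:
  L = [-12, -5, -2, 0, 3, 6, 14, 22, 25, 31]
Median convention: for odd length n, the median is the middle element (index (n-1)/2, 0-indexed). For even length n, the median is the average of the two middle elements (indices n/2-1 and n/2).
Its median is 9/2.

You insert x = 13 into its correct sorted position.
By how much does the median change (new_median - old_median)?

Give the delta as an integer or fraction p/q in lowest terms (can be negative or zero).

Answer: 3/2

Derivation:
Old median = 9/2
After inserting x = 13: new sorted = [-12, -5, -2, 0, 3, 6, 13, 14, 22, 25, 31]
New median = 6
Delta = 6 - 9/2 = 3/2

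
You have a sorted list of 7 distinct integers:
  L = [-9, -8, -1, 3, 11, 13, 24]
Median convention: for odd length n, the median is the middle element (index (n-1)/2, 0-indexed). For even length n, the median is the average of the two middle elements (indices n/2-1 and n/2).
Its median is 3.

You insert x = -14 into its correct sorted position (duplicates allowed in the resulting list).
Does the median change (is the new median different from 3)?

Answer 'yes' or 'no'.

Answer: yes

Derivation:
Old median = 3
Insert x = -14
New median = 1
Changed? yes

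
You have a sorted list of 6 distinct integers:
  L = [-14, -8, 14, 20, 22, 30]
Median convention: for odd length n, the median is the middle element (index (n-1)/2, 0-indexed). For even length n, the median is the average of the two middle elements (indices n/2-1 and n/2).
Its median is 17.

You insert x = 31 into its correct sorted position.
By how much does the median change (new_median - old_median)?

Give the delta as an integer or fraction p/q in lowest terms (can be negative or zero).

Answer: 3

Derivation:
Old median = 17
After inserting x = 31: new sorted = [-14, -8, 14, 20, 22, 30, 31]
New median = 20
Delta = 20 - 17 = 3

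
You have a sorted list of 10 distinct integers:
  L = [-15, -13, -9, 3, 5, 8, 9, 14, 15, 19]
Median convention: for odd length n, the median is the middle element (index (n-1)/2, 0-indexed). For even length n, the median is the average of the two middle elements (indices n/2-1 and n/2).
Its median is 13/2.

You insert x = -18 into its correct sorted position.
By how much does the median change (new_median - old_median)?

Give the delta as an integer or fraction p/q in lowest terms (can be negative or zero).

Answer: -3/2

Derivation:
Old median = 13/2
After inserting x = -18: new sorted = [-18, -15, -13, -9, 3, 5, 8, 9, 14, 15, 19]
New median = 5
Delta = 5 - 13/2 = -3/2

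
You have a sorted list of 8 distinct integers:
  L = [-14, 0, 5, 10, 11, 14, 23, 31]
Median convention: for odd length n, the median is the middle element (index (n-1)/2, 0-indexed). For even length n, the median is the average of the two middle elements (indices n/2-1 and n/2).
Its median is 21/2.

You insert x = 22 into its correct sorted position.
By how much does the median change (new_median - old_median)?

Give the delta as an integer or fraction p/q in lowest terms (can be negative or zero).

Answer: 1/2

Derivation:
Old median = 21/2
After inserting x = 22: new sorted = [-14, 0, 5, 10, 11, 14, 22, 23, 31]
New median = 11
Delta = 11 - 21/2 = 1/2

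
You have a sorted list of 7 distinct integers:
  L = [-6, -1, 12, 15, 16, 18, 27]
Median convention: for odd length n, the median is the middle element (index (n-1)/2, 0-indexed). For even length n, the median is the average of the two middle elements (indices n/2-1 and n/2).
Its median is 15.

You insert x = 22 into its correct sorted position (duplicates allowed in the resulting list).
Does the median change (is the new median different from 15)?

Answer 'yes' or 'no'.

Old median = 15
Insert x = 22
New median = 31/2
Changed? yes

Answer: yes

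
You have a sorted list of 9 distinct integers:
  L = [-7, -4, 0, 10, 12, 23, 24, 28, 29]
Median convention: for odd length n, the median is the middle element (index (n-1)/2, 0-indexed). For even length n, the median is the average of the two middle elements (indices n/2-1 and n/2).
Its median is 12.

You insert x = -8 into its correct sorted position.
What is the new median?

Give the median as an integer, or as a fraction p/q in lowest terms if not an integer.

Answer: 11

Derivation:
Old list (sorted, length 9): [-7, -4, 0, 10, 12, 23, 24, 28, 29]
Old median = 12
Insert x = -8
Old length odd (9). Middle was index 4 = 12.
New length even (10). New median = avg of two middle elements.
x = -8: 0 elements are < x, 9 elements are > x.
New sorted list: [-8, -7, -4, 0, 10, 12, 23, 24, 28, 29]
New median = 11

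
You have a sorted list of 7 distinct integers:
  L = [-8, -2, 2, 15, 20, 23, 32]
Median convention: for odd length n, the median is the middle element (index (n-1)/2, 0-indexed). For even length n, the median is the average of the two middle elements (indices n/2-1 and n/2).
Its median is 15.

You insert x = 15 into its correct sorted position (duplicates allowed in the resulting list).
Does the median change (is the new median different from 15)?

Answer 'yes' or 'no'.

Answer: no

Derivation:
Old median = 15
Insert x = 15
New median = 15
Changed? no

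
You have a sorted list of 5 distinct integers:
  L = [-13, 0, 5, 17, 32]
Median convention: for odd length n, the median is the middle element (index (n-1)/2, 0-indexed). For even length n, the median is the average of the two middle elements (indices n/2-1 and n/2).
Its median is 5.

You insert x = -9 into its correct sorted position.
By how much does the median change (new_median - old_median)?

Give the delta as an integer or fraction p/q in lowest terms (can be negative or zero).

Answer: -5/2

Derivation:
Old median = 5
After inserting x = -9: new sorted = [-13, -9, 0, 5, 17, 32]
New median = 5/2
Delta = 5/2 - 5 = -5/2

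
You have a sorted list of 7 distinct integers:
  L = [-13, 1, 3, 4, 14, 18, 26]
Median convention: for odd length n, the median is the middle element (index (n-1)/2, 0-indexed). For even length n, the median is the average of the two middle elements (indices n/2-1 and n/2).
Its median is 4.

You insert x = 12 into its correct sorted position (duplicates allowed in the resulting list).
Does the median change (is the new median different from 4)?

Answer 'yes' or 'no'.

Old median = 4
Insert x = 12
New median = 8
Changed? yes

Answer: yes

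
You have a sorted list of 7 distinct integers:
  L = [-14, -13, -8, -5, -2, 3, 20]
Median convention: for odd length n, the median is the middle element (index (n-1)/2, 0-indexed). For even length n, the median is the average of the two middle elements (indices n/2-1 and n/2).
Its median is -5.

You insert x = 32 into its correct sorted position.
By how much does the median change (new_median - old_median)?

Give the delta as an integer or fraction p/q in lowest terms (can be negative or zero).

Answer: 3/2

Derivation:
Old median = -5
After inserting x = 32: new sorted = [-14, -13, -8, -5, -2, 3, 20, 32]
New median = -7/2
Delta = -7/2 - -5 = 3/2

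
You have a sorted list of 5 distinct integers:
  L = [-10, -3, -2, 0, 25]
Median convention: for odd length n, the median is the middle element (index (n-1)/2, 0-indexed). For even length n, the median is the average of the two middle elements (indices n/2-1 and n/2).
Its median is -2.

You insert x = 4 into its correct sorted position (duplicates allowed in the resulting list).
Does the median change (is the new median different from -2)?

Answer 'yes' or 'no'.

Answer: yes

Derivation:
Old median = -2
Insert x = 4
New median = -1
Changed? yes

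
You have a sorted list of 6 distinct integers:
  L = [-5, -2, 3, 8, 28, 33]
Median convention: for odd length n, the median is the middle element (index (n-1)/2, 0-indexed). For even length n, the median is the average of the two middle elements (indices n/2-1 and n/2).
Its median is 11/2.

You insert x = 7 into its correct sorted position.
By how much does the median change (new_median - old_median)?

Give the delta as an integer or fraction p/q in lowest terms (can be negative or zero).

Old median = 11/2
After inserting x = 7: new sorted = [-5, -2, 3, 7, 8, 28, 33]
New median = 7
Delta = 7 - 11/2 = 3/2

Answer: 3/2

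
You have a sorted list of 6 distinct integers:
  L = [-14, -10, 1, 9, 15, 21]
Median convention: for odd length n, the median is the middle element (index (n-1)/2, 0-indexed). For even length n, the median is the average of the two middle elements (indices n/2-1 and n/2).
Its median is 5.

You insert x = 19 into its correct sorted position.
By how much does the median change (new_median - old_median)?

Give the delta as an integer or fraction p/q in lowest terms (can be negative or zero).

Old median = 5
After inserting x = 19: new sorted = [-14, -10, 1, 9, 15, 19, 21]
New median = 9
Delta = 9 - 5 = 4

Answer: 4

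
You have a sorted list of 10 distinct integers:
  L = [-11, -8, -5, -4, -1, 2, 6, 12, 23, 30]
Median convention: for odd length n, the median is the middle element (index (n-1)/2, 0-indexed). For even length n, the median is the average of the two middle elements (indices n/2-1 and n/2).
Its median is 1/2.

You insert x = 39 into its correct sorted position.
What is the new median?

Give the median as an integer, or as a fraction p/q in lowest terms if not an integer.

Old list (sorted, length 10): [-11, -8, -5, -4, -1, 2, 6, 12, 23, 30]
Old median = 1/2
Insert x = 39
Old length even (10). Middle pair: indices 4,5 = -1,2.
New length odd (11). New median = single middle element.
x = 39: 10 elements are < x, 0 elements are > x.
New sorted list: [-11, -8, -5, -4, -1, 2, 6, 12, 23, 30, 39]
New median = 2

Answer: 2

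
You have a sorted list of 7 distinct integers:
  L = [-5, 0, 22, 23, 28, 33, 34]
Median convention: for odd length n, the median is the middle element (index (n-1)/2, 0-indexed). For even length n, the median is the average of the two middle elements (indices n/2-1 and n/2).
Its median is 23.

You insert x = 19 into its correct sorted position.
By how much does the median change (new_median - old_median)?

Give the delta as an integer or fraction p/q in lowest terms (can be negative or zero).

Old median = 23
After inserting x = 19: new sorted = [-5, 0, 19, 22, 23, 28, 33, 34]
New median = 45/2
Delta = 45/2 - 23 = -1/2

Answer: -1/2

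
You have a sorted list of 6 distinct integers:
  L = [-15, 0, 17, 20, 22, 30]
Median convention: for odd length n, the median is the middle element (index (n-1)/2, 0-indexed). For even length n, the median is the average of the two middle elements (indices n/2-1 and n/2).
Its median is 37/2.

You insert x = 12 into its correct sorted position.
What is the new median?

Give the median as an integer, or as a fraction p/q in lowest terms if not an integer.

Old list (sorted, length 6): [-15, 0, 17, 20, 22, 30]
Old median = 37/2
Insert x = 12
Old length even (6). Middle pair: indices 2,3 = 17,20.
New length odd (7). New median = single middle element.
x = 12: 2 elements are < x, 4 elements are > x.
New sorted list: [-15, 0, 12, 17, 20, 22, 30]
New median = 17

Answer: 17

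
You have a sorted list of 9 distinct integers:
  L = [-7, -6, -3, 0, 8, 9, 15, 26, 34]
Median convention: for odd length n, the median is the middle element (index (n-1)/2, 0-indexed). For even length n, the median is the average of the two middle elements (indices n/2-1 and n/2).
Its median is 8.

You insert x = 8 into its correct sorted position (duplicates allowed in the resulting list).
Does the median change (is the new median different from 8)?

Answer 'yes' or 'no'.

Answer: no

Derivation:
Old median = 8
Insert x = 8
New median = 8
Changed? no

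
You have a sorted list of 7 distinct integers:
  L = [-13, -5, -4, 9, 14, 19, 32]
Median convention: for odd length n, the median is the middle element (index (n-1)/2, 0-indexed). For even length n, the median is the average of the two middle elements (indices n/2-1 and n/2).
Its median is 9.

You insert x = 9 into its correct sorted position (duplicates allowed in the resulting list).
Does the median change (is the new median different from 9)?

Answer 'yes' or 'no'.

Answer: no

Derivation:
Old median = 9
Insert x = 9
New median = 9
Changed? no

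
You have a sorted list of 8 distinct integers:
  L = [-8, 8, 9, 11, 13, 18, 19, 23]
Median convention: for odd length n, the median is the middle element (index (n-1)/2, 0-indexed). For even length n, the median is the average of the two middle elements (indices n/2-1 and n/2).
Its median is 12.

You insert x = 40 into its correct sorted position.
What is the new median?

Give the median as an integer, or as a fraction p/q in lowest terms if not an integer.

Old list (sorted, length 8): [-8, 8, 9, 11, 13, 18, 19, 23]
Old median = 12
Insert x = 40
Old length even (8). Middle pair: indices 3,4 = 11,13.
New length odd (9). New median = single middle element.
x = 40: 8 elements are < x, 0 elements are > x.
New sorted list: [-8, 8, 9, 11, 13, 18, 19, 23, 40]
New median = 13

Answer: 13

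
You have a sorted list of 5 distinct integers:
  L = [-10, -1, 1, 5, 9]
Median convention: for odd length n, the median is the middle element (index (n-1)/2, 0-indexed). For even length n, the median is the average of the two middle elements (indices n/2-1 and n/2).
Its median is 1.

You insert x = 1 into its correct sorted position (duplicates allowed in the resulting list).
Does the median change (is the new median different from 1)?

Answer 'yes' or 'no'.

Answer: no

Derivation:
Old median = 1
Insert x = 1
New median = 1
Changed? no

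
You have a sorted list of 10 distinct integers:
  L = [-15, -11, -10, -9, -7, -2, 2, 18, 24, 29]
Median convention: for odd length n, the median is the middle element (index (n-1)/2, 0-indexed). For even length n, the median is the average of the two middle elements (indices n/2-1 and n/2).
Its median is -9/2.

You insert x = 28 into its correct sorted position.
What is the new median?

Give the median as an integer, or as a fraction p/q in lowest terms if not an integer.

Old list (sorted, length 10): [-15, -11, -10, -9, -7, -2, 2, 18, 24, 29]
Old median = -9/2
Insert x = 28
Old length even (10). Middle pair: indices 4,5 = -7,-2.
New length odd (11). New median = single middle element.
x = 28: 9 elements are < x, 1 elements are > x.
New sorted list: [-15, -11, -10, -9, -7, -2, 2, 18, 24, 28, 29]
New median = -2

Answer: -2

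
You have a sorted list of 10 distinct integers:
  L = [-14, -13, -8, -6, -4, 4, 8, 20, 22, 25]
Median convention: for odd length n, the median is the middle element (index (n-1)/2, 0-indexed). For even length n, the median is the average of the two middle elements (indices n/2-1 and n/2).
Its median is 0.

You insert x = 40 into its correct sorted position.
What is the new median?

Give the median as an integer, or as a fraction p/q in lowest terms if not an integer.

Answer: 4

Derivation:
Old list (sorted, length 10): [-14, -13, -8, -6, -4, 4, 8, 20, 22, 25]
Old median = 0
Insert x = 40
Old length even (10). Middle pair: indices 4,5 = -4,4.
New length odd (11). New median = single middle element.
x = 40: 10 elements are < x, 0 elements are > x.
New sorted list: [-14, -13, -8, -6, -4, 4, 8, 20, 22, 25, 40]
New median = 4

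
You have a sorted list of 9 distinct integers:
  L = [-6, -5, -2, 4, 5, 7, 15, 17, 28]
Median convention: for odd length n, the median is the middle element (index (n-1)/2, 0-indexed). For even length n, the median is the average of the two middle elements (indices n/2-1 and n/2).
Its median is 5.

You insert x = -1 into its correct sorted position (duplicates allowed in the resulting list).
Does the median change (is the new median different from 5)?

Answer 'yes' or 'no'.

Old median = 5
Insert x = -1
New median = 9/2
Changed? yes

Answer: yes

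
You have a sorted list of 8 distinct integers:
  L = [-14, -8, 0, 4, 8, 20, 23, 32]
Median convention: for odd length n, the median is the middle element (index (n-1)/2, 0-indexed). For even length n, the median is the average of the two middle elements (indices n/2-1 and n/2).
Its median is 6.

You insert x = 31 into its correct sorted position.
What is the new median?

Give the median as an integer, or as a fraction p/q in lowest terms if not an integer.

Answer: 8

Derivation:
Old list (sorted, length 8): [-14, -8, 0, 4, 8, 20, 23, 32]
Old median = 6
Insert x = 31
Old length even (8). Middle pair: indices 3,4 = 4,8.
New length odd (9). New median = single middle element.
x = 31: 7 elements are < x, 1 elements are > x.
New sorted list: [-14, -8, 0, 4, 8, 20, 23, 31, 32]
New median = 8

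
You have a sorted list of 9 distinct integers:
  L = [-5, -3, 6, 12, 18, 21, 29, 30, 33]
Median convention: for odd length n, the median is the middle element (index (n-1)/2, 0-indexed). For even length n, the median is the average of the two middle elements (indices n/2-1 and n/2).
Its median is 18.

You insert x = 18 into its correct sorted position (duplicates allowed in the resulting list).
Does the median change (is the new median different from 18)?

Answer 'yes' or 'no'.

Old median = 18
Insert x = 18
New median = 18
Changed? no

Answer: no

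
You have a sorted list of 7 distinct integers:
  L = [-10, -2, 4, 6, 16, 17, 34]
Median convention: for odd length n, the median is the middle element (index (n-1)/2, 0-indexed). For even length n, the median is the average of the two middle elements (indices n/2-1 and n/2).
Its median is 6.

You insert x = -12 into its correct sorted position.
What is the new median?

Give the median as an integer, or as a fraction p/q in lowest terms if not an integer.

Old list (sorted, length 7): [-10, -2, 4, 6, 16, 17, 34]
Old median = 6
Insert x = -12
Old length odd (7). Middle was index 3 = 6.
New length even (8). New median = avg of two middle elements.
x = -12: 0 elements are < x, 7 elements are > x.
New sorted list: [-12, -10, -2, 4, 6, 16, 17, 34]
New median = 5

Answer: 5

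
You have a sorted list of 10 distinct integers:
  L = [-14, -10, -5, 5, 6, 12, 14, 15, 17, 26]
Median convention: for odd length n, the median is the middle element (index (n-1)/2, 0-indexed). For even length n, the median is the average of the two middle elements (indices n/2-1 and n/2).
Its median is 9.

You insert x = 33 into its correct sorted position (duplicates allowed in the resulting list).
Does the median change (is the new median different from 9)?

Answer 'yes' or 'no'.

Answer: yes

Derivation:
Old median = 9
Insert x = 33
New median = 12
Changed? yes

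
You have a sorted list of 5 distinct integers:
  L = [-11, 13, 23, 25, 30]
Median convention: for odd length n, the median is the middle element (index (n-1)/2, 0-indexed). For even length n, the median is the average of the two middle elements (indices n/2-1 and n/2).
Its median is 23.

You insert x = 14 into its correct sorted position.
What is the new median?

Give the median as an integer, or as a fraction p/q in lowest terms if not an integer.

Answer: 37/2

Derivation:
Old list (sorted, length 5): [-11, 13, 23, 25, 30]
Old median = 23
Insert x = 14
Old length odd (5). Middle was index 2 = 23.
New length even (6). New median = avg of two middle elements.
x = 14: 2 elements are < x, 3 elements are > x.
New sorted list: [-11, 13, 14, 23, 25, 30]
New median = 37/2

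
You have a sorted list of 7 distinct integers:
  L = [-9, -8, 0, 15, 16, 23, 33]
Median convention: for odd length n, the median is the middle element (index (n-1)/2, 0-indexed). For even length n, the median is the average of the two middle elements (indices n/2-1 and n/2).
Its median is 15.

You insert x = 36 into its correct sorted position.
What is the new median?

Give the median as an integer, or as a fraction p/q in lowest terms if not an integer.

Answer: 31/2

Derivation:
Old list (sorted, length 7): [-9, -8, 0, 15, 16, 23, 33]
Old median = 15
Insert x = 36
Old length odd (7). Middle was index 3 = 15.
New length even (8). New median = avg of two middle elements.
x = 36: 7 elements are < x, 0 elements are > x.
New sorted list: [-9, -8, 0, 15, 16, 23, 33, 36]
New median = 31/2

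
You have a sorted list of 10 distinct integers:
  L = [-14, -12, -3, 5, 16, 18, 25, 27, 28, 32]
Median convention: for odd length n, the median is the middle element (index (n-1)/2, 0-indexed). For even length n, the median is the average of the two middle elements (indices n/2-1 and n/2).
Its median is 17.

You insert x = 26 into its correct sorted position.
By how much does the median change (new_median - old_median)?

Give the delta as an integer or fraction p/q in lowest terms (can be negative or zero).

Answer: 1

Derivation:
Old median = 17
After inserting x = 26: new sorted = [-14, -12, -3, 5, 16, 18, 25, 26, 27, 28, 32]
New median = 18
Delta = 18 - 17 = 1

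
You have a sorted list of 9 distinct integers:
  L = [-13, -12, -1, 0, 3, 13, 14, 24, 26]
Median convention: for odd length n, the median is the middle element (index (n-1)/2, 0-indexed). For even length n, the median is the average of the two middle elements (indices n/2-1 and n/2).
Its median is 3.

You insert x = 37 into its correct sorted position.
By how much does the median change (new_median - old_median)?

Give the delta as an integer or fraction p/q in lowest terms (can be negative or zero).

Answer: 5

Derivation:
Old median = 3
After inserting x = 37: new sorted = [-13, -12, -1, 0, 3, 13, 14, 24, 26, 37]
New median = 8
Delta = 8 - 3 = 5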